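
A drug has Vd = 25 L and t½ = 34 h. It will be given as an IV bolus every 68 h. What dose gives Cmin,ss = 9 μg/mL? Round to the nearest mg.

τ/t½ = 68/34 ≈ 2, so f = (1/2)^(68/34) ≈ 0.250000.
Cmin,ss = (D/Vd)·f/(1−f), so D = Cmin,ss·Vd·(1−f)/f.
D = 9 × 25 × (1−f)/f ≈ 9 × 25 × 3.00000 ≈ 675.00 mg.

675 mg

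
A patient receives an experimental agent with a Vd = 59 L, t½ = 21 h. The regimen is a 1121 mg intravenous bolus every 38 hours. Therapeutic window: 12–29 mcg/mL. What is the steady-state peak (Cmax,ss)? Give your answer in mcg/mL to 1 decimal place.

26.6 mcg/mL

Over one 38-h interval, 38/21 ≈ 1.8095 half-lives elapse, leaving f ≈ 0.2853 of each dose.
Accumulation ratio R = 1/(1 − f) ≈ 1/0.7147 ≈ 1.3992.
Each bolus raises the concentration by D/Vd = 1121/59 ≈ 19.000 mcg/mL.
Steady-state peak Cmax,ss = C₀·R ≈ 19.000 × 1.3992 ≈ 26.585 mcg/mL.
Peak 26.6 mcg/mL vs MTC 29 mcg/mL: below toxic threshold.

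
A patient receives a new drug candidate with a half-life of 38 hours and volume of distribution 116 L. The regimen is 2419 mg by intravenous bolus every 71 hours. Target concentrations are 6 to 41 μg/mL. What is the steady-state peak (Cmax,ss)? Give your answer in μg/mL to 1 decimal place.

28.7 μg/mL

τ/t½ = 71/38 ≈ 1.8684, so fraction remaining f = (1/2)^(71/38) ≈ 0.2739.
Accumulation ratio R = 1/(1 − f) ≈ 1/0.7261 ≈ 1.3772.
Single-dose peak C₀ = D/Vd = 2419/116 ≈ 20.853 μg/mL.
Steady-state peak Cmax,ss = C₀·R ≈ 20.853 × 1.3772 ≈ 28.719 μg/mL.
Peak 28.7 μg/mL vs MTC 41 μg/mL: below toxic threshold.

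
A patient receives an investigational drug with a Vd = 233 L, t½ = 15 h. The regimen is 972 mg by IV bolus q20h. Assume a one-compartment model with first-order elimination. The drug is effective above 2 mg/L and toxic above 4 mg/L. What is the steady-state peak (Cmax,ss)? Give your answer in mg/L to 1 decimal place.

6.9 mg/L

Over one 20-h interval, 20/15 ≈ 1.3333 half-lives elapse, leaving f ≈ 0.3969 of each dose.
Accumulation ratio R = 1/(1 − f) ≈ 1/0.6031 ≈ 1.6581.
Single-dose peak C₀ = D/Vd = 972/233 ≈ 4.172 mg/L.
Steady-state peak Cmax,ss = C₀·R ≈ 4.172 × 1.6581 ≈ 6.918 mg/L.
Peak 6.9 mg/L vs MTC 4 mg/L: exceeds toxic threshold.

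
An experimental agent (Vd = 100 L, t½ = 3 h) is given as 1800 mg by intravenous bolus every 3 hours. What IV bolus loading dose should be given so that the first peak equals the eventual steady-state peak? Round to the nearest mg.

f = (1/2)^(3/3) ≈ 0.500000; accumulation ratio R = 1/(1−f) ≈ 2.00000.
Loading dose to hit Cmax,ss on first dose: D_load = D_maint·R ≈ 1800 × 2.00000 ≈ 3600.00 mg.

3600 mg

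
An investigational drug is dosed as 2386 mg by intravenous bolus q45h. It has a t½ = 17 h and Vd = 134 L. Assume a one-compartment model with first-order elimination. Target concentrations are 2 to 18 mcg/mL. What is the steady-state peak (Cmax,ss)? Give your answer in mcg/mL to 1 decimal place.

21.2 mcg/mL

τ/t½ = 45/17 ≈ 2.6471, so fraction remaining f = (1/2)^(45/17) ≈ 0.1596.
Accumulation ratio R = 1/(1 − f) ≈ 1/0.8404 ≈ 1.1899.
Single-dose peak C₀ = D/Vd = 2386/134 ≈ 17.806 mcg/mL.
Cmax,ss = C₀/(1 − f) ≈ 17.806/0.8404 ≈ 21.188 mcg/mL.
Peak 21.2 mcg/mL vs MTC 18 mcg/mL: exceeds toxic threshold.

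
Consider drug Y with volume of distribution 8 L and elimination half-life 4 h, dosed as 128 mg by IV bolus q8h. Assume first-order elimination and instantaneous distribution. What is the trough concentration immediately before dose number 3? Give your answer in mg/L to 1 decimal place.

5.0 mg/L

f = (1/2)^(τ/t½) = (1/2)^(8/4) ≈ 0.2500.
C₀ = D/Vd = 128/8 ≈ 16.000 mg/L.
Before the 3rd dose, 2 doses have been given. Superposition: Cmin = C₀·(f + f²).
≈ 16.000 × (0.2500 + 0.0625) ≈ 16.000 × 0.3125 ≈ 5.000 mg/L.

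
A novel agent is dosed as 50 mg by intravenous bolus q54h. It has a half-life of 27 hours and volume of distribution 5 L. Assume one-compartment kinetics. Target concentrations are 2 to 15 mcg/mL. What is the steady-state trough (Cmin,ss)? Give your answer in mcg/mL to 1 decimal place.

3.3 mcg/mL

τ = 54 h = 2 half-lives, so f = (1/2)^2 = 0.25.
At steady state, R = 1/(1 − 0.25) = 4/3.
Single-dose peak C₀ = D/Vd = 50/5 = 10 mcg/mL.
Steady-state peak Cmax,ss = C₀·R = 10 × 4/3 ≈ 13.333 mcg/mL.
Steady-state trough Cmin,ss = Cmax,ss·f ≈ 13.333 × 0.25 ≈ 3.333 mcg/mL.
Trough 3.3 mcg/mL vs MEC 2 mcg/mL: adequate.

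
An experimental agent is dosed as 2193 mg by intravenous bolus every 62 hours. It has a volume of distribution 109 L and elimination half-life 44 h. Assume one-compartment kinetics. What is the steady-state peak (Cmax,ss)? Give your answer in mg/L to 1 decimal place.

32.3 mg/L

Over one 62-h interval, 62/44 ≈ 1.4091 half-lives elapse, leaving f ≈ 0.3765 of each dose.
At steady state, accumulation factor R = 1/(1 − e^(−kτ)) ≈ 1.6038.
Each bolus raises the concentration by D/Vd = 2193/109 ≈ 20.119 mg/L.
Cmax,ss = C₀/(1 − f) ≈ 20.119/0.6235 ≈ 32.268 mg/L.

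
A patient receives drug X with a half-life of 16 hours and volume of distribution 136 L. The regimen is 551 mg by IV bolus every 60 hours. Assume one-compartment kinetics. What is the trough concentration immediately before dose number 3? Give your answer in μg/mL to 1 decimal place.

f = (1/2)^(τ/t½) = (1/2)^(60/16) ≈ 0.0743.
C₀ = D/Vd = 551/136 ≈ 4.051 μg/mL.
Before the 3rd dose, 2 doses have been given. Superposition: Cmin = C₀·(f + f²).
≈ 4.051 × (0.0743 + 0.0055) ≈ 4.051 × 0.0798 ≈ 0.323 μg/mL.

0.3 μg/mL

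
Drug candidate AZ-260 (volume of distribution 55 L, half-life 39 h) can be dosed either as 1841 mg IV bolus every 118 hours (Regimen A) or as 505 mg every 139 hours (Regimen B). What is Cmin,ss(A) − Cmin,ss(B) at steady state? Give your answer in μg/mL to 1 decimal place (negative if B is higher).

3.8 μg/mL

Regimen A: f = (1/2)^(118/39) ≈ 0.1228; Cmin,ss = (1841/55)·f/(1−f) ≈ 4.686 μg/mL.
Regimen B: f = (1/2)^(139/39) ≈ 0.0845; Cmin,ss = (505/55)·f/(1−f) ≈ 0.847 μg/mL.
Difference ≈ 4.686 − 0.847 ≈ 3.839 μg/mL.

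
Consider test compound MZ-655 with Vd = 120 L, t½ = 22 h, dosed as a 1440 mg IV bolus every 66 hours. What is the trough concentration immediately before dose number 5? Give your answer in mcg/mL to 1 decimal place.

f = (1/2)^(τ/t½) = (1/2)^(66/22) ≈ 0.1250.
C₀ = D/Vd = 1440/120 ≈ 12.000 mcg/mL.
Before the 5th dose, 4 doses have been given. Superposition: Cmin = C₀·(f + f² + … + f^4).
≈ 12.000 × (0.1250 + 0.0156 + 0.0020 + 0.0002) ≈ 12.000 × 0.1428 ≈ 1.714 mcg/mL.

1.7 mcg/mL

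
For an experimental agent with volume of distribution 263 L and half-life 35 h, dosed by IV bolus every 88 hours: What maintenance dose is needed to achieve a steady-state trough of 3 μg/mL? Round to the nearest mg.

τ/t½ = 88/35 ≈ 2.5143, so f = (1/2)^(88/35) ≈ 0.175035.
Cmin,ss = (D/Vd)·f/(1−f), so D = Cmin,ss·Vd·(1−f)/f.
D = 3 × 263 × (1−f)/f ≈ 3 × 263 × 4.71314 ≈ 3718.67 mg.

3719 mg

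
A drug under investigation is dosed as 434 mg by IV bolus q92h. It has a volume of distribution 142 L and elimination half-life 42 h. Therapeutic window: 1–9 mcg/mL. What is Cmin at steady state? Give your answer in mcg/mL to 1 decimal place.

0.9 mcg/mL

τ/t½ = 92/42 ≈ 2.1905, so fraction remaining f = (1/2)^(92/42) ≈ 0.2191.
Accumulation ratio R = 1/(1 − f) ≈ 1/0.7809 ≈ 1.2806.
Each bolus raises the concentration by D/Vd = 434/142 ≈ 3.056 mcg/mL.
Cmax,ss = C₀/(1 − f) ≈ 3.056/0.7809 ≈ 3.913 mcg/mL.
Steady-state trough Cmin,ss = Cmax,ss·f ≈ 3.913 × 0.2191 ≈ 0.857 mcg/mL.
Trough 0.9 mcg/mL vs MEC 1 mcg/mL: subtherapeutic.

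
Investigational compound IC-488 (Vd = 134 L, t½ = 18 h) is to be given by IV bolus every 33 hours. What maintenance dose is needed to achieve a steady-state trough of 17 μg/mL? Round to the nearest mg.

5840 mg

τ/t½ = 33/18 ≈ 1.8333, so f = (1/2)^(33/18) ≈ 0.280616.
Cmin,ss = (D/Vd)·f/(1−f), so D = Cmin,ss·Vd·(1−f)/f.
D = 17 × 134 × (1−f)/f ≈ 17 × 134 × 2.56359 ≈ 5839.86 mg.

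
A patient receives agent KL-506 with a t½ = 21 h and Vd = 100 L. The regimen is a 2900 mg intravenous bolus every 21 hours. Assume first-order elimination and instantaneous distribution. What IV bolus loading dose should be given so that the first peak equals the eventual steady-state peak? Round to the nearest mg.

5800 mg

f = (1/2)^(21/21) ≈ 0.500000; accumulation ratio R = 1/(1−f) ≈ 2.00000.
Loading dose to hit Cmax,ss on first dose: D_load = D_maint·R ≈ 2900 × 2.00000 ≈ 5800.00 mg.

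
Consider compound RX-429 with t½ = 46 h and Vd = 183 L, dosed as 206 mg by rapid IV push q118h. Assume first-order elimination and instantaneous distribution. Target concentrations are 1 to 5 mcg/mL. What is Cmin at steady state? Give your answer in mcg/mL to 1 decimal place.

0.2 mcg/mL

Over one 118-h interval, 118/46 ≈ 2.5652 half-lives elapse, leaving f ≈ 0.1690 of each dose.
Each bolus raises the concentration by D/Vd = 206/183 ≈ 1.126 mcg/mL.
Steady-state trough Cmin,ss = C₀·f/(1−f) ≈ 1.126 × 0.1690/0.8310 ≈ 0.229 mcg/mL.
Trough 0.2 mcg/mL vs MEC 1 mcg/mL: subtherapeutic.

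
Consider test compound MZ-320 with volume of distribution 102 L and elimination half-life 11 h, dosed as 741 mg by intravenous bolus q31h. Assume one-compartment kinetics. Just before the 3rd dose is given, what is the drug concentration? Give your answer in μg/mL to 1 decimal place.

f = (1/2)^(τ/t½) = (1/2)^(31/11) ≈ 0.1418.
C₀ = D/Vd = 741/102 ≈ 7.265 μg/mL.
Before the 3rd dose, 2 doses have been given. Superposition: Cmin = C₀·(f + f²).
≈ 7.265 × (0.1418 + 0.0201) ≈ 7.265 × 0.1619 ≈ 1.176 μg/mL.

1.2 μg/mL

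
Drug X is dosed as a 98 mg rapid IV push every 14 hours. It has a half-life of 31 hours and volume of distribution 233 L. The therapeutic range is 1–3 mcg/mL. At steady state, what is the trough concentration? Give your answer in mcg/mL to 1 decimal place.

1.1 mcg/mL

Over one 14-h interval, 14/31 ≈ 0.45161 half-lives elapse, leaving f ≈ 0.7312 of each dose.
At steady state, accumulation factor R = 1/(1 − e^(−kτ)) ≈ 3.7202.
Single-dose peak C₀ = D/Vd = 98/233 ≈ 0.421 mcg/mL.
Cmax,ss = C₀/(1 − f) ≈ 0.421/0.2688 ≈ 1.566 mcg/mL.
One interval later, Cmin,ss = Cmax,ss·e^(−kτ) ≈ 1.566 × 0.7312 ≈ 1.145 mcg/mL.
Trough 1.1 mcg/mL vs MEC 1 mcg/mL: adequate.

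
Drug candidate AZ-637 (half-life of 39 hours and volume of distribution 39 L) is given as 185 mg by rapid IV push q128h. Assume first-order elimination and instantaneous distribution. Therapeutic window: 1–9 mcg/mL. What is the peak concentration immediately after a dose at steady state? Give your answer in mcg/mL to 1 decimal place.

5.3 mcg/mL

k = ln2/t½ = ln2/39 ≈ 0.017773 h⁻¹; fraction remaining f = e^(−kτ) = e^(−0.017773×128) ≈ 0.1028.
Accumulation ratio R = 1/(1 − f) ≈ 1/0.8972 ≈ 1.1146.
Each bolus raises the concentration by D/Vd = 185/39 ≈ 4.744 mcg/mL.
Steady-state peak Cmax,ss = C₀·R ≈ 4.744 × 1.1146 ≈ 5.288 mcg/mL.
Peak 5.3 mcg/mL vs MTC 9 mcg/mL: below toxic threshold.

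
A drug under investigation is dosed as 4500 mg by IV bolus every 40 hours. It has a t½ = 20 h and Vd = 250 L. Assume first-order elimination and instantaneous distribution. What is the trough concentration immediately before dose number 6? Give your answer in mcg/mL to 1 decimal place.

6.0 mcg/mL

f = (1/2)^(τ/t½) = (1/2)^(40/20) ≈ 0.2500.
C₀ = D/Vd = 4500/250 ≈ 18.000 mcg/mL.
Before the 6th dose, 5 doses have been given. Superposition: Cmin = C₀·(f + f² + … + f^5).
≈ 18.000 × (0.2500 + 0.0625 + 0.0156 + 0.0039 + 0.0010) ≈ 18.000 × 0.3330 ≈ 5.994 mcg/mL.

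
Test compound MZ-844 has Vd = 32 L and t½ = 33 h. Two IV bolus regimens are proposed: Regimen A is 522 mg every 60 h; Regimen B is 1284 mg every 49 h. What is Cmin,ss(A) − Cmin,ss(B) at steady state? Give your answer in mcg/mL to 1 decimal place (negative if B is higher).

-15.8 mcg/mL

Regimen A: f = (1/2)^(60/33) ≈ 0.2836; Cmin,ss = (522/32)·f/(1−f) ≈ 6.458 mcg/mL.
Regimen B: f = (1/2)^(49/33) ≈ 0.3573; Cmin,ss = (1284/32)·f/(1−f) ≈ 22.307 mcg/mL.
Difference ≈ 6.458 − 22.307 ≈ -15.849 mcg/mL.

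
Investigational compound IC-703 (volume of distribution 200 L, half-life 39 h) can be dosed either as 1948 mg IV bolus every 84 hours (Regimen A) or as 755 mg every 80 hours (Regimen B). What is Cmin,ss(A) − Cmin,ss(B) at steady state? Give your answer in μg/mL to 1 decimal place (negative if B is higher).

Regimen A: f = (1/2)^(84/39) ≈ 0.2247; Cmin,ss = (1948/200)·f/(1−f) ≈ 2.823 μg/mL.
Regimen B: f = (1/2)^(80/39) ≈ 0.2413; Cmin,ss = (755/200)·f/(1−f) ≈ 1.201 μg/mL.
Difference ≈ 2.823 − 1.201 ≈ 1.622 μg/mL.

1.6 μg/mL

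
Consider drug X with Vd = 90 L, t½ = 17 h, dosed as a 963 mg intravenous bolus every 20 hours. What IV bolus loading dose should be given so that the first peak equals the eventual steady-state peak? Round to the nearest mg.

f = (1/2)^(20/17) ≈ 0.442433; accumulation ratio R = 1/(1−f) ≈ 1.79351.
Loading dose to hit Cmax,ss on first dose: D_load = D_maint·R ≈ 963 × 1.79351 ≈ 1727.15 mg.

1727 mg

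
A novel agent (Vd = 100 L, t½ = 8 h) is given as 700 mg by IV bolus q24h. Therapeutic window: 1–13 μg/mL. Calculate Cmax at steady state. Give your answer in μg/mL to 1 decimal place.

The dosing interval is 3 half-lives, so f = 2^(−3) = 0.125.
At steady state, R = 1/(1 − 0.125) = 8/7.
Single-dose peak C₀ = D/Vd = 700/100 = 7 μg/mL.
Steady-state peak Cmax,ss = C₀·R = 7 × 8/7 ≈ 8.000 μg/mL.
Peak 8.0 μg/mL vs MTC 13 μg/mL: below toxic threshold.

8.0 μg/mL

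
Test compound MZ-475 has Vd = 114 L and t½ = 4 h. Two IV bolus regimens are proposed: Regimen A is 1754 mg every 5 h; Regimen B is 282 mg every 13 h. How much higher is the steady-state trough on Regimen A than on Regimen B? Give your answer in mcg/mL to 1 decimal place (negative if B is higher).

10.9 mcg/mL

Regimen A: f = (1/2)^(5/4) ≈ 0.4204; Cmin,ss = (1754/114)·f/(1−f) ≈ 11.160 mcg/mL.
Regimen B: f = (1/2)^(13/4) ≈ 0.1051; Cmin,ss = (282/114)·f/(1−f) ≈ 0.291 mcg/mL.
Difference ≈ 11.160 − 0.291 ≈ 10.869 mcg/mL.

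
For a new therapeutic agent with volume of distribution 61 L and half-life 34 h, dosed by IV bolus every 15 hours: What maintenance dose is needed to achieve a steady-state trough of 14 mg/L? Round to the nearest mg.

τ/t½ = 15/34 ≈ 0.44118, so f = (1/2)^(15/34) ≈ 0.736534.
Cmin,ss = (D/Vd)·f/(1−f), so D = Cmin,ss·Vd·(1−f)/f.
D = 14 × 61 × (1−f)/f ≈ 14 × 61 × 0.35771 ≈ 305.48 mg.

305 mg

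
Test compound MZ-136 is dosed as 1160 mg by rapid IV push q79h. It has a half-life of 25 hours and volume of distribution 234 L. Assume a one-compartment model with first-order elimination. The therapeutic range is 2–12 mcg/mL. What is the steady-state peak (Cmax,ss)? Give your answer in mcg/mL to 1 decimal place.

5.6 mcg/mL

Over one 79-h interval, 79/25 ≈ 3.16 half-lives elapse, leaving f ≈ 0.1119 of each dose.
Accumulation ratio R = 1/(1 − f) ≈ 1/0.8881 ≈ 1.1260.
Single-dose peak C₀ = D/Vd = 1160/234 ≈ 4.957 mcg/mL.
Steady-state peak Cmax,ss = C₀·R ≈ 4.957 × 1.1260 ≈ 5.582 mcg/mL.
Peak 5.6 mcg/mL vs MTC 12 mcg/mL: below toxic threshold.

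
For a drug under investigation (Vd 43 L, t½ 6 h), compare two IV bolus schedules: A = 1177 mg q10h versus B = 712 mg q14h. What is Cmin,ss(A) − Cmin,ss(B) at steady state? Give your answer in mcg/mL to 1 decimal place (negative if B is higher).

Regimen A: f = (1/2)^(10/6) ≈ 0.3150; Cmin,ss = (1177/43)·f/(1−f) ≈ 12.587 mcg/mL.
Regimen B: f = (1/2)^(14/6) ≈ 0.1984; Cmin,ss = (712/43)·f/(1−f) ≈ 4.098 mcg/mL.
Difference ≈ 12.587 − 4.098 ≈ 8.489 mcg/mL.

8.5 mcg/mL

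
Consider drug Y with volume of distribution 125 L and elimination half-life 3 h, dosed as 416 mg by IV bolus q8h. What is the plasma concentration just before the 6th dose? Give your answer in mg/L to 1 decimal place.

0.6 mg/L

f = (1/2)^(τ/t½) = (1/2)^(8/3) ≈ 0.1575.
C₀ = D/Vd = 416/125 ≈ 3.328 mg/L.
Before the 6th dose, 5 doses have been given. Superposition: Cmin = C₀·(f + f² + … + f^5).
≈ 3.328 × (0.1575 + 0.0248 + 0.0039 + 0.0006 + 0.0001) ≈ 3.328 × 0.1869 ≈ 0.622 mg/L.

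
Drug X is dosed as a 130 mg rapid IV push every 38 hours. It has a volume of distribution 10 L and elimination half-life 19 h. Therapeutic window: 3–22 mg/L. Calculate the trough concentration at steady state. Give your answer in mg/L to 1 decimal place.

The dosing interval is 2 half-lives, so f = 2^(−2) = 0.25.
Accumulation ratio R = 1/(1 − f) = 1/0.75 = 4/3.
Single-dose peak C₀ = D/Vd = 130/10 = 13 mg/L.
Steady-state peak Cmax,ss = C₀·R = 13 × 4/3 ≈ 17.333 mg/L.
Steady-state trough Cmin,ss = Cmax,ss·f ≈ 17.333 × 0.25 ≈ 4.333 mg/L.
Trough 4.3 mg/L vs MEC 3 mg/L: adequate.

4.3 mg/L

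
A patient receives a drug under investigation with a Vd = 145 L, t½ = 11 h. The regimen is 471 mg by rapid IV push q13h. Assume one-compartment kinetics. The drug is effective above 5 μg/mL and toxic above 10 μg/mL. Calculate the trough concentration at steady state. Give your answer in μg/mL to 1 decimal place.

Over one 13-h interval, 13/11 ≈ 1.1818 half-lives elapse, leaving f ≈ 0.4408 of each dose.
Each bolus raises the concentration by D/Vd = 471/145 ≈ 3.248 μg/mL.
Steady-state trough Cmin,ss = C₀·f/(1−f) ≈ 3.248 × 0.4408/0.5592 ≈ 2.560 μg/mL.
Trough 2.6 μg/mL vs MEC 5 μg/mL: subtherapeutic.

2.6 μg/mL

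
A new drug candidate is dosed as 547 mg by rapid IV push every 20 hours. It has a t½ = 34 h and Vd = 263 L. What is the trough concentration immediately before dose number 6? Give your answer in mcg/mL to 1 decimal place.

f = (1/2)^(τ/t½) = (1/2)^(20/34) ≈ 0.6652.
C₀ = D/Vd = 547/263 ≈ 2.080 mcg/mL.
Before the 6th dose, 5 doses have been given. Superposition: Cmin = C₀·(f + f² + … + f^5).
≈ 2.080 × (0.6652 + 0.4425 + 0.2943 + 0.1958 + 0.1302) ≈ 2.080 × 1.7280 ≈ 3.594 mcg/mL.

3.6 mcg/mL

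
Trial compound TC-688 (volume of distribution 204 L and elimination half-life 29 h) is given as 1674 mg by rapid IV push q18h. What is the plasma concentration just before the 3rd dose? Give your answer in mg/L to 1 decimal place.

f = (1/2)^(τ/t½) = (1/2)^(18/29) ≈ 0.6504.
C₀ = D/Vd = 1674/204 ≈ 8.206 mg/L.
Before the 3rd dose, 2 doses have been given. Superposition: Cmin = C₀·(f + f²).
≈ 8.206 × (0.6504 + 0.4230) ≈ 8.206 × 1.0734 ≈ 8.808 mg/L.

8.8 mg/L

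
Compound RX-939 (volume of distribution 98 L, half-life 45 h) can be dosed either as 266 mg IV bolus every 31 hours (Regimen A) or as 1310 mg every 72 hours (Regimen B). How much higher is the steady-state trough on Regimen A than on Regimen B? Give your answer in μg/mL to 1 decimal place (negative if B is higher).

Regimen A: f = (1/2)^(31/45) ≈ 0.6203; Cmin,ss = (266/98)·f/(1−f) ≈ 4.434 μg/mL.
Regimen B: f = (1/2)^(72/45) ≈ 0.3299; Cmin,ss = (1310/98)·f/(1−f) ≈ 6.581 μg/mL.
Difference ≈ 4.434 − 6.581 ≈ -2.147 μg/mL.

-2.1 μg/mL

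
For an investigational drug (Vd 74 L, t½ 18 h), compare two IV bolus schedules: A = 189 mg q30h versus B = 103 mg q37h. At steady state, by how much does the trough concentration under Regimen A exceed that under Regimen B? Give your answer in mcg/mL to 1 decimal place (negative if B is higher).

0.7 mcg/mL

Regimen A: f = (1/2)^(30/18) ≈ 0.3150; Cmin,ss = (189/74)·f/(1−f) ≈ 1.174 mcg/mL.
Regimen B: f = (1/2)^(37/18) ≈ 0.2406; Cmin,ss = (103/74)·f/(1−f) ≈ 0.441 mcg/mL.
Difference ≈ 1.174 − 0.441 ≈ 0.733 mcg/mL.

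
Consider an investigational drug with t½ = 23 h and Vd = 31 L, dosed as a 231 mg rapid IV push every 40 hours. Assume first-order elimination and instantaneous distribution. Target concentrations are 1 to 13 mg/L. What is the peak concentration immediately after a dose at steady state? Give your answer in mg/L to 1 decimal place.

τ/t½ = 40/23 ≈ 1.7391, so fraction remaining f = (1/2)^(40/23) ≈ 0.2996.
At steady state, accumulation factor R = 1/(1 − e^(−kτ)) ≈ 1.4278.
Each bolus raises the concentration by D/Vd = 231/31 ≈ 7.452 mg/L.
Cmax,ss = C₀/(1 − f) ≈ 7.452/0.7004 ≈ 10.640 mg/L.
Peak 10.6 mg/L vs MTC 13 mg/L: below toxic threshold.

10.6 mg/L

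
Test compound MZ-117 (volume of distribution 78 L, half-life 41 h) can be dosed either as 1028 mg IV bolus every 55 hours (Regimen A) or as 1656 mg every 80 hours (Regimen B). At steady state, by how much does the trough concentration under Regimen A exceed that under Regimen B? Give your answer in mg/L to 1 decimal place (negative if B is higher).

1.2 mg/L

Regimen A: f = (1/2)^(55/41) ≈ 0.3946; Cmin,ss = (1028/78)·f/(1−f) ≈ 8.590 mg/L.
Regimen B: f = (1/2)^(80/41) ≈ 0.2586; Cmin,ss = (1656/78)·f/(1−f) ≈ 7.405 mg/L.
Difference ≈ 8.590 − 7.405 ≈ 1.185 mg/L.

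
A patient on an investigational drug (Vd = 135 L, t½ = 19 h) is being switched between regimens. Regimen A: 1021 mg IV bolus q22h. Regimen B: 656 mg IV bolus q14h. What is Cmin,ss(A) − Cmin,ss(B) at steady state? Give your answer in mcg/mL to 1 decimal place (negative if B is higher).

Regimen A: f = (1/2)^(22/19) ≈ 0.4482; Cmin,ss = (1021/135)·f/(1−f) ≈ 6.143 mcg/mL.
Regimen B: f = (1/2)^(14/19) ≈ 0.6001; Cmin,ss = (656/135)·f/(1−f) ≈ 7.292 mcg/mL.
Difference ≈ 6.143 − 7.292 ≈ -1.149 mcg/mL.

-1.1 mcg/mL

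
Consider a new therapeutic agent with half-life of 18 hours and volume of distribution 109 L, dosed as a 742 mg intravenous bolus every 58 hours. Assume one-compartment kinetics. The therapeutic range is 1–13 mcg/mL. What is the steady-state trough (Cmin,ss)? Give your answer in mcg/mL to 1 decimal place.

0.8 mcg/mL

τ/t½ = 58/18 ≈ 3.2222, so fraction remaining f = (1/2)^(58/18) ≈ 0.1072.
Each bolus raises the concentration by D/Vd = 742/109 ≈ 6.807 mcg/mL.
Steady-state trough Cmin,ss = C₀·f/(1−f) ≈ 6.807 × 0.1072/0.8928 ≈ 0.817 mcg/mL.
Trough 0.8 mcg/mL vs MEC 1 mcg/mL: subtherapeutic.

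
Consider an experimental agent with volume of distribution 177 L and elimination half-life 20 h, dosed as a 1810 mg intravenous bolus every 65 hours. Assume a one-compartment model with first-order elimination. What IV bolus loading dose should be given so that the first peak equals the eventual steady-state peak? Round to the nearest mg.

2023 mg

f = (1/2)^(65/20) ≈ 0.105112; accumulation ratio R = 1/(1−f) ≈ 1.11746.
Loading dose to hit Cmax,ss on first dose: D_load = D_maint·R ≈ 1810 × 1.11746 ≈ 2022.60 mg.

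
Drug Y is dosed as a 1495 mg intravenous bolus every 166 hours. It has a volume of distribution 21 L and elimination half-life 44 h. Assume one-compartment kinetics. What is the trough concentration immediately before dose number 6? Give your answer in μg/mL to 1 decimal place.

5.6 μg/mL

f = (1/2)^(τ/t½) = (1/2)^(166/44) ≈ 0.0732.
C₀ = D/Vd = 1495/21 ≈ 71.190 μg/mL.
Before the 6th dose, 5 doses have been given. Superposition: Cmin = C₀·(f + f² + … + f^5).
≈ 71.190 × (0.0732 + 0.0054 + 0.0004 + 0.0000 + 0.0000) ≈ 71.190 × 0.0790 ≈ 5.624 μg/mL.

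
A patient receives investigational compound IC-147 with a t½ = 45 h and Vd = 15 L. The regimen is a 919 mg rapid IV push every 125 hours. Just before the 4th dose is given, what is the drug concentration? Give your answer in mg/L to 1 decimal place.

f = (1/2)^(τ/t½) = (1/2)^(125/45) ≈ 0.1458.
C₀ = D/Vd = 919/15 ≈ 61.267 mg/L.
Before the 4th dose, 3 doses have been given. Superposition: Cmin = C₀·(f + f² + … + f^3).
≈ 61.267 × (0.1458 + 0.0213 + 0.0031) ≈ 61.267 × 0.1702 ≈ 10.428 mg/L.

10.4 mg/L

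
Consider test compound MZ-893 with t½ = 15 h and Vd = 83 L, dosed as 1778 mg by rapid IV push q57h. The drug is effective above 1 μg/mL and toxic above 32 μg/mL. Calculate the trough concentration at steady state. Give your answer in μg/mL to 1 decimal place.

k = ln2/t½ = ln2/15 ≈ 0.046210 h⁻¹; fraction remaining f = e^(−kτ) = e^(−0.046210×57) ≈ 0.0718.
At steady state, accumulation factor R = 1/(1 − e^(−kτ)) ≈ 1.0774.
Each bolus raises the concentration by D/Vd = 1778/83 ≈ 21.422 μg/mL.
Cmax,ss = C₀/(1 − f) ≈ 21.422/0.9282 ≈ 23.079 μg/mL.
One interval later, Cmin,ss = Cmax,ss·e^(−kτ) ≈ 23.079 × 0.0718 ≈ 1.657 μg/mL.
Trough 1.7 μg/mL vs MEC 1 μg/mL: adequate.

1.7 μg/mL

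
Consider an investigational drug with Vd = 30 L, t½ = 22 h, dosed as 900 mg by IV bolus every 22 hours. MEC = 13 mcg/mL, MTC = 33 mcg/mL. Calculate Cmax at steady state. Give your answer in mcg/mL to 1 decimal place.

60.0 mcg/mL

τ = 22 h = 1 half-life, so f = (1/2)^1 = 0.5.
At steady state, R = 1/(1 − 0.5) = 2/1.
Single-dose peak C₀ = D/Vd = 900/30 = 30 mcg/mL.
Steady-state peak Cmax,ss = C₀·R = 30 × 2/1 ≈ 60.000 mcg/mL.
Peak 60.0 mcg/mL vs MTC 33 mcg/mL: exceeds toxic threshold.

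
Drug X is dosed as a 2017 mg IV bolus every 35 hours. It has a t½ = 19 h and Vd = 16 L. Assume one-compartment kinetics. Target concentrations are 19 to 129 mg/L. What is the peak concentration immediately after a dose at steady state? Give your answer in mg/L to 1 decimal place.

174.8 mg/L

k = ln2/t½ = ln2/19 ≈ 0.036481 h⁻¹; fraction remaining f = e^(−kτ) = e^(−0.036481×35) ≈ 0.2789.
At steady state, accumulation factor R = 1/(1 − e^(−kτ)) ≈ 1.3868.
Each bolus raises the concentration by D/Vd = 2017/16 ≈ 126.062 mg/L.
Steady-state peak Cmax,ss = C₀·R ≈ 126.062 × 1.3868 ≈ 174.823 mg/L.
Peak 174.8 mg/L vs MTC 129 mg/L: exceeds toxic threshold.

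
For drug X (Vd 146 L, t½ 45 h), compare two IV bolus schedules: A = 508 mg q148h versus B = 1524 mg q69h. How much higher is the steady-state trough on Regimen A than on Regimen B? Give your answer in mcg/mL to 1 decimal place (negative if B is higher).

-5.1 mcg/mL

Regimen A: f = (1/2)^(148/45) ≈ 0.1023; Cmin,ss = (508/146)·f/(1−f) ≈ 0.397 mcg/mL.
Regimen B: f = (1/2)^(69/45) ≈ 0.3455; Cmin,ss = (1524/146)·f/(1−f) ≈ 5.510 mcg/mL.
Difference ≈ 0.397 − 5.510 ≈ -5.113 mcg/mL.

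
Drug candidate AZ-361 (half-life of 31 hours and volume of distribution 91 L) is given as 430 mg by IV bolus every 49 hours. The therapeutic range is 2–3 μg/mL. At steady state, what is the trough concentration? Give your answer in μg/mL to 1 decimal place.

k = ln2/t½ = ln2/31 ≈ 0.022360 h⁻¹; fraction remaining f = e^(−kτ) = e^(−0.022360×49) ≈ 0.3343.
Each bolus raises the concentration by D/Vd = 430/91 ≈ 4.725 μg/mL.
Steady-state trough Cmin,ss = C₀·f/(1−f) ≈ 4.725 × 0.3343/0.6657 ≈ 2.373 μg/mL.
Trough 2.4 μg/mL vs MEC 2 μg/mL: adequate.

2.4 μg/mL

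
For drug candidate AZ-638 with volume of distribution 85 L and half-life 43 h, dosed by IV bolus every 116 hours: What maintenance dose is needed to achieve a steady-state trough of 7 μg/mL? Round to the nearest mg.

τ/t½ = 116/43 ≈ 2.6977, so f = (1/2)^(116/43) ≈ 0.154141.
Cmin,ss = (D/Vd)·f/(1−f), so D = Cmin,ss·Vd·(1−f)/f.
D = 7 × 85 × (1−f)/f ≈ 7 × 85 × 5.48757 ≈ 3265.10 mg.

3265 mg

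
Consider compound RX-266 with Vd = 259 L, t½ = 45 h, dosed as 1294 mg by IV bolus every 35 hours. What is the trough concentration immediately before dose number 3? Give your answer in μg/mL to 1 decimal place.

f = (1/2)^(τ/t½) = (1/2)^(35/45) ≈ 0.5833.
C₀ = D/Vd = 1294/259 ≈ 4.996 μg/mL.
Before the 3rd dose, 2 doses have been given. Superposition: Cmin = C₀·(f + f²).
≈ 4.996 × (0.5833 + 0.3402) ≈ 4.996 × 0.9235 ≈ 4.614 μg/mL.

4.6 μg/mL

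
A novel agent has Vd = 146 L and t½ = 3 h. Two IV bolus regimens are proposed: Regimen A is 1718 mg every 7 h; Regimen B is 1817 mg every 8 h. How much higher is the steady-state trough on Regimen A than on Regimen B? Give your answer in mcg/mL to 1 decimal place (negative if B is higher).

Regimen A: f = (1/2)^(7/3) ≈ 0.1984; Cmin,ss = (1718/146)·f/(1−f) ≈ 2.912 mcg/mL.
Regimen B: f = (1/2)^(8/3) ≈ 0.1575; Cmin,ss = (1817/146)·f/(1−f) ≈ 2.327 mcg/mL.
Difference ≈ 2.912 − 2.327 ≈ 0.585 mcg/mL.

0.6 mcg/mL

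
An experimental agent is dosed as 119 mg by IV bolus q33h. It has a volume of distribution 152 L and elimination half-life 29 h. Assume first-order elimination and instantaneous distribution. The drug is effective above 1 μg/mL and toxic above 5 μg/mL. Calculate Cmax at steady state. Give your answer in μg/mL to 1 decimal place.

k = ln2/t½ = ln2/29 ≈ 0.023902 h⁻¹; fraction remaining f = e^(−kτ) = e^(−0.023902×33) ≈ 0.4544.
Accumulation ratio R = 1/(1 − f) ≈ 1/0.5456 ≈ 1.8328.
Each bolus raises the concentration by D/Vd = 119/152 ≈ 0.783 μg/mL.
Cmax,ss = C₀/(1 − f) ≈ 0.783/0.5456 ≈ 1.435 μg/mL.
Peak 1.4 μg/mL vs MTC 5 μg/mL: below toxic threshold.

1.4 μg/mL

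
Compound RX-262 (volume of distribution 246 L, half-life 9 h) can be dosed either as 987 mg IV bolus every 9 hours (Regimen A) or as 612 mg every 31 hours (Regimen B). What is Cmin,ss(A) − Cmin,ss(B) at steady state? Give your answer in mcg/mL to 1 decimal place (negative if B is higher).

3.8 mcg/mL

Regimen A: f = (1/2)^(9/9) ≈ 0.5000; Cmin,ss = (987/246)·f/(1−f) ≈ 4.012 mcg/mL.
Regimen B: f = (1/2)^(31/9) ≈ 0.0919; Cmin,ss = (612/246)·f/(1−f) ≈ 0.252 mcg/mL.
Difference ≈ 4.012 − 0.252 ≈ 3.760 mcg/mL.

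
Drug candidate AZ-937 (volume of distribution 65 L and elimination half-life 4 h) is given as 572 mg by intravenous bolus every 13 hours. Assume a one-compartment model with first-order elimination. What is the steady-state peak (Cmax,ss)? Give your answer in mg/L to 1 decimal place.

Over one 13-h interval, 13/4 ≈ 3.25 half-lives elapse, leaving f ≈ 0.1051 of each dose.
At steady state, accumulation factor R = 1/(1 − e^(−kτ)) ≈ 1.1174.
Single-dose peak C₀ = D/Vd = 572/65 ≈ 8.800 mg/L.
Steady-state peak Cmax,ss = C₀·R ≈ 8.800 × 1.1174 ≈ 9.833 mg/L.

9.8 mg/L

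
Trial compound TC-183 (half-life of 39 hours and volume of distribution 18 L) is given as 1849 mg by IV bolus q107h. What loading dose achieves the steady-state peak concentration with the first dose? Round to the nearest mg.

2174 mg

f = (1/2)^(107/39) ≈ 0.149313; accumulation ratio R = 1/(1−f) ≈ 1.17552.
Loading dose to hit Cmax,ss on first dose: D_load = D_maint·R ≈ 1849 × 1.17552 ≈ 2173.54 mg.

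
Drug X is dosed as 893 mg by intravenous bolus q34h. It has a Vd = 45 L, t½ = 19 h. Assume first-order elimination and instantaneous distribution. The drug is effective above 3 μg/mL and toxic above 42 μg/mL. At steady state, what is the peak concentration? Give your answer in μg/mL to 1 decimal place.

k = ln2/t½ = ln2/19 ≈ 0.036481 h⁻¹; fraction remaining f = e^(−kτ) = e^(−0.036481×34) ≈ 0.2893.
At steady state, accumulation factor R = 1/(1 − e^(−kτ)) ≈ 1.4071.
Single-dose peak C₀ = D/Vd = 893/45 ≈ 19.844 μg/mL.
Cmax,ss = C₀/(1 − f) ≈ 19.844/0.7107 ≈ 27.922 μg/mL.
Peak 27.9 μg/mL vs MTC 42 μg/mL: below toxic threshold.

27.9 μg/mL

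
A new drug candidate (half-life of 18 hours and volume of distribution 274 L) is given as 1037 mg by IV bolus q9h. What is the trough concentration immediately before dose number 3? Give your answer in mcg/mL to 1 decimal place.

f = (1/2)^(τ/t½) = (1/2)^(9/18) ≈ 0.7071.
C₀ = D/Vd = 1037/274 ≈ 3.785 mcg/mL.
Before the 3rd dose, 2 doses have been given. Superposition: Cmin = C₀·(f + f²).
≈ 3.785 × (0.7071 + 0.5000) ≈ 3.785 × 1.2071 ≈ 4.569 mcg/mL.

4.6 mcg/mL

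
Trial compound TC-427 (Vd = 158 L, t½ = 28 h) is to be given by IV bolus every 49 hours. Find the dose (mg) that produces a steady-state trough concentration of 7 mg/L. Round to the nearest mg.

2614 mg

τ/t½ = 49/28 ≈ 1.75, so f = (1/2)^(49/28) ≈ 0.297302.
Cmin,ss = (D/Vd)·f/(1−f), so D = Cmin,ss·Vd·(1−f)/f.
D = 7 × 158 × (1−f)/f ≈ 7 × 158 × 2.36358 ≈ 2614.12 mg.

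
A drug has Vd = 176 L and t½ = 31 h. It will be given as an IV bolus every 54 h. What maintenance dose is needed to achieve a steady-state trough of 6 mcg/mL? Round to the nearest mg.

2476 mg

τ/t½ = 54/31 ≈ 1.7419, so f = (1/2)^(54/31) ≈ 0.298968.
Cmin,ss = (D/Vd)·f/(1−f), so D = Cmin,ss·Vd·(1−f)/f.
D = 6 × 176 × (1−f)/f ≈ 6 × 176 × 2.34484 ≈ 2476.15 mg.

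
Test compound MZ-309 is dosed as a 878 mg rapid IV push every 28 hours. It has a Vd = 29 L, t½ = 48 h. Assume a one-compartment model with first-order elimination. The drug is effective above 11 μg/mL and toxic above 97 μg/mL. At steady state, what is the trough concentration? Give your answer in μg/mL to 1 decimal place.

60.8 μg/mL

Over one 28-h interval, 28/48 ≈ 0.58333 half-lives elapse, leaving f ≈ 0.6674 of each dose.
At steady state, accumulation factor R = 1/(1 − e^(−kτ)) ≈ 3.0066.
Each bolus raises the concentration by D/Vd = 878/29 ≈ 30.276 μg/mL.
Steady-state peak Cmax,ss = C₀·R ≈ 30.276 × 3.0066 ≈ 91.028 μg/mL.
Steady-state trough Cmin,ss = Cmax,ss·f ≈ 91.028 × 0.6674 ≈ 60.752 μg/mL.
Trough 60.8 μg/mL vs MEC 11 μg/mL: adequate.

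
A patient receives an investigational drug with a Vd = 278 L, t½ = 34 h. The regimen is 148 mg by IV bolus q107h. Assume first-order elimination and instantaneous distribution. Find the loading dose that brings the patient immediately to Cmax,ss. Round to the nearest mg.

f = (1/2)^(107/34) ≈ 0.112886; accumulation ratio R = 1/(1−f) ≈ 1.12725.
Loading dose to hit Cmax,ss on first dose: D_load = D_maint·R ≈ 148 × 1.12725 ≈ 166.83 mg.

167 mg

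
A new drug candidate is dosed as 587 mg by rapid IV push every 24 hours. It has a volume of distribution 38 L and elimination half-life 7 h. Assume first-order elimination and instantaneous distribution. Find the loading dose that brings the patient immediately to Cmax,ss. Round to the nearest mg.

647 mg

f = (1/2)^(24/7) ≈ 0.092875; accumulation ratio R = 1/(1−f) ≈ 1.10238.
Loading dose to hit Cmax,ss on first dose: D_load = D_maint·R ≈ 587 × 1.10238 ≈ 647.10 mg.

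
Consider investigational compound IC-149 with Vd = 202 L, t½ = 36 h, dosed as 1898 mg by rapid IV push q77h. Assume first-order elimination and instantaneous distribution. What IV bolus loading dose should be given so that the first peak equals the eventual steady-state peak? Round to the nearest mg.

2456 mg

f = (1/2)^(77/36) ≈ 0.227055; accumulation ratio R = 1/(1−f) ≈ 1.29375.
Loading dose to hit Cmax,ss on first dose: D_load = D_maint·R ≈ 1898 × 1.29375 ≈ 2455.54 mg.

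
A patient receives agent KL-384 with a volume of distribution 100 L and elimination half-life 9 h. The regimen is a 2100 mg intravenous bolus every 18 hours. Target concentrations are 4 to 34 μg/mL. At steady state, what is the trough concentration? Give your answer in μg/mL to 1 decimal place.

τ = 18 h = 2 half-lives, so f = (1/2)^2 = 0.25.
Accumulation ratio R = 1/(1 − f) = 1/0.75 = 4/3.
Single-dose peak C₀ = D/Vd = 2100/100 = 21 μg/mL.
Steady-state peak Cmax,ss = C₀·R = 21 × 4/3 ≈ 28.000 μg/mL.
Steady-state trough Cmin,ss = Cmax,ss·f ≈ 28.000 × 0.25 ≈ 7.000 μg/mL.
Trough 7.0 μg/mL vs MEC 4 μg/mL: adequate.

7.0 μg/mL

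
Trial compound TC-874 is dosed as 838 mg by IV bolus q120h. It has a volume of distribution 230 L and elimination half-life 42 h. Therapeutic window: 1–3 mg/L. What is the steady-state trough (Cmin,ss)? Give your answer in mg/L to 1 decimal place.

0.6 mg/L

Over one 120-h interval, 120/42 ≈ 2.8571 half-lives elapse, leaving f ≈ 0.1380 of each dose.
Single-dose peak C₀ = D/Vd = 838/230 ≈ 3.643 mg/L.
Steady-state trough Cmin,ss = C₀·f/(1−f) ≈ 3.643 × 0.1380/0.8620 ≈ 0.583 mg/L.
Trough 0.6 mg/L vs MEC 1 mg/L: subtherapeutic.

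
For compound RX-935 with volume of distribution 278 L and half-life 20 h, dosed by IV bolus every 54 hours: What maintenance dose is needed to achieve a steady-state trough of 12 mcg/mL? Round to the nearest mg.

18341 mg

τ/t½ = 54/20 ≈ 2.7, so f = (1/2)^(54/20) ≈ 0.153893.
Cmin,ss = (D/Vd)·f/(1−f), so D = Cmin,ss·Vd·(1−f)/f.
D = 12 × 278 × (1−f)/f ≈ 12 × 278 × 5.49802 ≈ 18341.39 mg.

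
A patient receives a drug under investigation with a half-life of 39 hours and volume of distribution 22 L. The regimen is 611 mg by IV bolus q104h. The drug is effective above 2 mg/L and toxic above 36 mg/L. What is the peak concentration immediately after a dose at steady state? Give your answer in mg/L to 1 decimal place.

Over one 104-h interval, 104/39 ≈ 2.6667 half-lives elapse, leaving f ≈ 0.1575 of each dose.
Accumulation ratio R = 1/(1 − f) ≈ 1/0.8425 ≈ 1.1869.
Single-dose peak C₀ = D/Vd = 611/22 ≈ 27.773 mg/L.
Steady-state peak Cmax,ss = C₀·R ≈ 27.773 × 1.1869 ≈ 32.964 mg/L.
Peak 33.0 mg/L vs MTC 36 mg/L: below toxic threshold.

33.0 mg/L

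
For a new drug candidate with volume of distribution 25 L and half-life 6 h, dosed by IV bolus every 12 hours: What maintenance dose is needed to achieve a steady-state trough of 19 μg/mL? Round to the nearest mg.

1425 mg

τ/t½ = 12/6 ≈ 2, so f = (1/2)^(12/6) ≈ 0.250000.
Cmin,ss = (D/Vd)·f/(1−f), so D = Cmin,ss·Vd·(1−f)/f.
D = 19 × 25 × (1−f)/f ≈ 19 × 25 × 3.00000 ≈ 1425.00 mg.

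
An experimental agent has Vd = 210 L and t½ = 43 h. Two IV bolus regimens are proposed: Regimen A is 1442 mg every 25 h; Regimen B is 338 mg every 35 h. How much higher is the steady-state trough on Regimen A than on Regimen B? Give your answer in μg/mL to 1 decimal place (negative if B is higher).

11.7 μg/mL

Regimen A: f = (1/2)^(25/43) ≈ 0.6683; Cmin,ss = (1442/210)·f/(1−f) ≈ 13.835 μg/mL.
Regimen B: f = (1/2)^(35/43) ≈ 0.5688; Cmin,ss = (338/210)·f/(1−f) ≈ 2.123 μg/mL.
Difference ≈ 13.835 − 2.123 ≈ 11.712 μg/mL.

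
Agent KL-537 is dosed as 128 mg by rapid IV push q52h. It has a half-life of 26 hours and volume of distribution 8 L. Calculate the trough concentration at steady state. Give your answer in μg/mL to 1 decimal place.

The dosing interval is 2 half-lives, so f = 2^(−2) = 0.25.
At steady state, R = 1/(1 − 0.25) = 4/3.
Single-dose peak C₀ = D/Vd = 128/8 = 16 μg/mL.
Steady-state peak Cmax,ss = C₀·R = 16 × 4/3 ≈ 21.333 μg/mL.
Steady-state trough Cmin,ss = Cmax,ss·f ≈ 21.333 × 0.25 ≈ 5.333 μg/mL.

5.3 μg/mL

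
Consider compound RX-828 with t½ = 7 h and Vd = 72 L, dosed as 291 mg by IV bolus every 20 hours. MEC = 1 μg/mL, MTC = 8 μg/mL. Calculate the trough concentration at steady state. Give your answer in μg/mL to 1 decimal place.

Over one 20-h interval, 20/7 ≈ 2.8571 half-lives elapse, leaving f ≈ 0.1380 of each dose.
Each bolus raises the concentration by D/Vd = 291/72 ≈ 4.042 μg/mL.
Steady-state trough Cmin,ss = C₀·f/(1−f) ≈ 4.042 × 0.1380/0.8620 ≈ 0.647 μg/mL.
Trough 0.6 μg/mL vs MEC 1 μg/mL: subtherapeutic.

0.6 μg/mL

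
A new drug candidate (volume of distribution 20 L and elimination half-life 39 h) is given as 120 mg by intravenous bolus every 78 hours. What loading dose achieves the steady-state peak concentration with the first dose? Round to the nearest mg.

f = (1/2)^(78/39) ≈ 0.250000; accumulation ratio R = 1/(1−f) ≈ 1.33333.
Loading dose to hit Cmax,ss on first dose: D_load = D_maint·R ≈ 120 × 1.33333 ≈ 160.00 mg.

160 mg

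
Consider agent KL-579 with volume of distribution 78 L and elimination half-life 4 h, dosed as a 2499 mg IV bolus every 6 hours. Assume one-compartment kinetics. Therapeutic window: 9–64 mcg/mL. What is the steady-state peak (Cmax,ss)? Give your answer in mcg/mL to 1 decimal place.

49.6 mcg/mL

Over one 6-h interval, 6/4 ≈ 1.5 half-lives elapse, leaving f ≈ 0.3536 of each dose.
At steady state, accumulation factor R = 1/(1 − e^(−kτ)) ≈ 1.5470.
Each bolus raises the concentration by D/Vd = 2499/78 ≈ 32.038 mcg/mL.
Steady-state peak Cmax,ss = C₀·R ≈ 32.038 × 1.5470 ≈ 49.563 mcg/mL.
Peak 49.6 mcg/mL vs MTC 64 mcg/mL: below toxic threshold.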